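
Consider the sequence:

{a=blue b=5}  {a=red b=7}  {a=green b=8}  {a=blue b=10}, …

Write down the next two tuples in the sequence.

For the a, repeats blue → red → green: blue, red, green, blue → red → green.
B goes 5, 7, 8, 10 → 11 → 13 (alternating steps +2, +1, +2, +1, …).
Putting the parts together: {a=red b=11} and then {a=green b=13}.

{a=red b=11}, {a=green b=13}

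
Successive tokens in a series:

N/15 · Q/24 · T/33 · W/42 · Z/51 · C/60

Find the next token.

Letter goes N, Q, T, W, Z, C → F (letters move forward 3 places in the alphabet, wrapping Z→A).
Second component: 15, 24, 33, 42, 51, 60 → 69 (+9 each step).
Combining the parts gives F/69.

F/69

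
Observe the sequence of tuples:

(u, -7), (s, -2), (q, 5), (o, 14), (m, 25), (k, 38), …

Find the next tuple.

(i, 53)

Letter: u, s, q, o, m, k → i (letters move back 2 places in the alphabet).
Second value: differences are 5, 7, 9, … (increasing by 2 each time); -7, -2, 5, 14, 25, 38 → 53.
Combining the parts gives (i, 53).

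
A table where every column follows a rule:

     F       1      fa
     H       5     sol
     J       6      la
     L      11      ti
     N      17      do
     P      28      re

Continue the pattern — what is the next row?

R  45  mi

Letter — letters move forward 2 places in the alphabet: F, H, J, L, N, P → R.
Second component: each term is the sum of the two before it; 1, 5, 6, 11, 17, 28 → 45.
Note: fa, sol, la, ti, do, re → mi (runs through the solfège scale do→ti).
Combining the parts gives R  45  mi.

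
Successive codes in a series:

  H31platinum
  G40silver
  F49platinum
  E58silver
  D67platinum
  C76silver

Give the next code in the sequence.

B85platinum

Letter: letters move back 1 place in the alphabet; H, G, F, E, D, C → B.
Second component: +9 each step, so 31, 40, 49, 58, 67, 76 → 85.
Metal: platinum, silver, platinum, silver, platinum, silver → platinum (alternates platinum ↔ silver).
Putting it together: B85platinum.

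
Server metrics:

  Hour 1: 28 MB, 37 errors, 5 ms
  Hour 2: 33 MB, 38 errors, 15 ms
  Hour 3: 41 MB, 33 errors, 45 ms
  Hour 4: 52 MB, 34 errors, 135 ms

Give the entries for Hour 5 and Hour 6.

For the MB, differences are 5, 8, 11, … (increasing by 3 each time): 28, 33, 41, 52 → 66 → 83.
Errors: alternating steps +1, −5, +1, −5, …, so 37, 38, 33, 34 → 29 → 30.
Ms: ×3 each step; 5, 15, 45, 135 → 405 → 1215.
Putting the parts together: 66 MB, 29 errors, 405 ms and then 83 MB, 30 errors, 1215 ms.

66 MB, 29 errors, 405 ms; 83 MB, 30 errors, 1215 ms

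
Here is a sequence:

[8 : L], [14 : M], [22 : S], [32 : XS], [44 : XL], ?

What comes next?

First coordinate: differences are 6, 8, 10, … (increasing by 2 each time), so 8, 14, 22, 32, 44 → 58.
Size goes L, M, S, XS, XL → L (runs backward through clothing sizes XS→XL).
So the next tuple is [58 : L].

[58 : L]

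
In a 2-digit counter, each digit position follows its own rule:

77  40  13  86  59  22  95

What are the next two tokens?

68, 31

First digit: −3 each step, mod 10; 7, 4, 1, 8, 5, 2, 9 → 6 → 3.
Second digit: 7, 0, 3, 6, 9, 2, 5 → 8 → 1 (+3 each step, mod 10).
So the next two tokens are 68 and 31.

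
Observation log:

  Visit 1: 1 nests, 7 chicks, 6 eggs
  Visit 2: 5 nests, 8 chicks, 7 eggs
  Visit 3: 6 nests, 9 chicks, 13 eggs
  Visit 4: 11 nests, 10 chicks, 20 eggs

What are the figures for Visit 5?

Nests: each term is the sum of the two before it, so 1, 5, 6, 11 → 17.
Chicks: +1 each step; 7, 8, 9, 10 → 11.
Eggs: 6, 7, 13, 20 → 33 (each term is the sum of the two before it).
Putting it together: 17 nests, 11 chicks, 33 eggs.

17 nests, 11 chicks, 33 eggs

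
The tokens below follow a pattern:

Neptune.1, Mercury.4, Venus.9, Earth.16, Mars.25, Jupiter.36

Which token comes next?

Planet — runs through the planets Mercury→Neptune: Neptune, Mercury, Venus, Earth, Mars, Jupiter → Saturn.
Second component — perfect squares: 1², 2², 3², …: 1, 4, 9, 16, 25, 36 → 49.
Putting it together: Saturn.49.

Saturn.49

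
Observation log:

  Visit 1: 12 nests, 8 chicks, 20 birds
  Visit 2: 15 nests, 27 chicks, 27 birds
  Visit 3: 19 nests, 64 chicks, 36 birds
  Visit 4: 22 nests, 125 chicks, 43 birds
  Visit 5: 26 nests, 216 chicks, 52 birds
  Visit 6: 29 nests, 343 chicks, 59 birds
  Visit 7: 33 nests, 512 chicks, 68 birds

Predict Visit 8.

36 nests, 729 chicks, 75 birds

For the nests, alternating steps +3, +4, +3, +4, …: 12, 15, 19, 22, 26, 29, 33 → 36.
For the chicks, perfect cubes: 2³, 3³, 4³, …: 8, 27, 64, 125, 216, 343, 512 → 729.
Birds: alternating steps +7, +9, +7, +9, …; 20, 27, 36, 43, 52, 59, 68 → 75.
Putting it together: 36 nests, 729 chicks, 75 birds.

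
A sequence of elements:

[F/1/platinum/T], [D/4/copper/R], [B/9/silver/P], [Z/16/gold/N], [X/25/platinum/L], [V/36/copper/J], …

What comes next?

[T/49/silver/H]

First letter: letters move back 2 places in the alphabet, wrapping A→Z, so F, D, B, Z, X, V → T.
Second coordinate: perfect squares: 1², 2², 3², …; 1, 4, 9, 16, 25, 36 → 49.
Metal goes platinum, copper, silver, gold, platinum, copper → silver (repeats platinum → copper → silver → gold).
Second letter: letters move back 2 places in the alphabet; T, R, P, N, L, J → H.
Combining the parts gives [T/49/silver/H].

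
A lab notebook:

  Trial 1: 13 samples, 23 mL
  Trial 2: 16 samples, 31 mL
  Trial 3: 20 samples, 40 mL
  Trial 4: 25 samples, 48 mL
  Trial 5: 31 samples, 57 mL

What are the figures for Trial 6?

Samples: 13, 16, 20, 25, 31 → 38 (differences are 3, 4, 5, … (increasing by 1 each time)).
ML: alternating steps +8, +9, +8, +9, …; 23, 31, 40, 48, 57 → 65.
Combining the parts gives 38 samples, 65 mL.

38 samples, 65 mL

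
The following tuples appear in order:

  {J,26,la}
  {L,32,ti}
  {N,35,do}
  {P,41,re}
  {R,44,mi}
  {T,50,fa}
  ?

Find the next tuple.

For the letter, letters move forward 2 places in the alphabet: J, L, N, P, R, T → V.
Second slot: alternating steps +6, +3, +6, +3, …; 26, 32, 35, 41, 44, 50 → 53.
Note — runs through the solfège scale do→ti: la, ti, do, re, mi, fa → sol.
So the next tuple is {V,53,sol}.

{V,53,sol}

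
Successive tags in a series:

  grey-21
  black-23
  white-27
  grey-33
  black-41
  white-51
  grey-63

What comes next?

black-77

Shade goes grey, black, white, grey, black, white, grey → black (repeats grey → black → white).
Second component: 21, 23, 27, 33, 41, 51, 63 → 77 (differences are 2, 4, 6, … (increasing by 2 each time)).
Combining the parts gives black-77.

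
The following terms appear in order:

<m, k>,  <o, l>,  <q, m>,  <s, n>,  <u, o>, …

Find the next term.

For the first letter, letters move forward 2 places in the alphabet: m, o, q, s, u → w.
Second letter: letters move forward 1 place in the alphabet; k, l, m, n, o → p.
Combining the parts gives <w, p>.

<w, p>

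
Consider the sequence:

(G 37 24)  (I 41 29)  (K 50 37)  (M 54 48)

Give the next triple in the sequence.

Letter: letters move forward 2 places in the alphabet; G, I, K, M → O.
Second component: 37, 41, 50, 54 → 63 (alternating steps +4, +9, +4, +9, …).
Third component: differences are 5, 8, 11, … (increasing by 3 each time); 24, 29, 37, 48 → 62.
Combining the parts gives (O 63 62).

(O 63 62)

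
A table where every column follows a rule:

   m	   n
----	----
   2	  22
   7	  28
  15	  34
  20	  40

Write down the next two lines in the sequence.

28  46; 33  52

For the column m, alternating steps +5, +8, +5, +8, …: 2, 7, 15, 20 → 28 → 33.
Column n: 22, 28, 34, 40 → 46 → 52 (+6 each step).
So the next two lines are 28  46 and 33  52.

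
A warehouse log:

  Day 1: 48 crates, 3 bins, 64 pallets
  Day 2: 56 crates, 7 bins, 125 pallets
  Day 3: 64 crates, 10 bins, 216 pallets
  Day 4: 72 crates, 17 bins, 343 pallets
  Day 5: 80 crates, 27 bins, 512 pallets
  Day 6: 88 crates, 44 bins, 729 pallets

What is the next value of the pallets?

For the crates, +8 each step: 48, 56, 64, 72, 80, 88 → 96.
Bins: 3, 7, 10, 17, 27, 44 → 71 (each term is the sum of the two before it).
Pallets: perfect cubes: 4³, 5³, 6³, …; 64, 125, 216, 343, 512, 729 → 1000.

1000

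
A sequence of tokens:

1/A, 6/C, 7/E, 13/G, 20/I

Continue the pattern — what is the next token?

First component — each term is the sum of the two before it: 1, 6, 7, 13, 20 → 33.
Letter goes A, C, E, G, I → K (letters move forward 2 places in the alphabet).
So the next token is 33/K.

33/K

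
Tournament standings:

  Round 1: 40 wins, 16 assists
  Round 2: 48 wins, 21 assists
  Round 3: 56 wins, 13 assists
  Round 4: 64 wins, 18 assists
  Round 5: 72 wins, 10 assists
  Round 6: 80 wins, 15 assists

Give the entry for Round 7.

Wins goes 40, 48, 56, 64, 72, 80 → 88 (+8 each step).
Assists — alternating steps +5, −8, +5, −8, …: 16, 21, 13, 18, 10, 15 → 7.
Putting it together: 88 wins, 7 assists.

88 wins, 7 assists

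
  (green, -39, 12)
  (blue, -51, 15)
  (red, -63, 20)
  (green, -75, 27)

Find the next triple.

Colour: repeats green → blue → red; green, blue, red, green → blue.
For the second entry, −12 each step: -39, -51, -63, -75 → -87.
Third entry: differences are 3, 5, 7, … (increasing by 2 each time); 12, 15, 20, 27 → 36.
Putting it together: (blue, -87, 36).

(blue, -87, 36)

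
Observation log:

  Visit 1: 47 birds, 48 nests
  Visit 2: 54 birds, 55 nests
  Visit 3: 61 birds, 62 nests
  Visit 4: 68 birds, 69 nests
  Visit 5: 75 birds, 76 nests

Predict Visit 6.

82 birds, 83 nests

For the birds, +7 each step: 47, 54, 61, 68, 75 → 82.
For the nests, always 1 more than the birds: 48, 55, 62, 69, 76 → 83.
Putting it together: 82 birds, 83 nests.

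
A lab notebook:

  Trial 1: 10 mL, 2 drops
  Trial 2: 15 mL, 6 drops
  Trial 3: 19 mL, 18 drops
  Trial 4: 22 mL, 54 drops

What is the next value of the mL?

24

ML: differences are 5, 4, 3, … (decreasing by 1 each time), so 10, 15, 19, 22 → 24.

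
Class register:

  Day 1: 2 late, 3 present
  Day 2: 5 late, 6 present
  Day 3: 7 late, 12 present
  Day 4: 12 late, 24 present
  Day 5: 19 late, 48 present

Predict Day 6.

Late — each term is the sum of the two before it: 2, 5, 7, 12, 19 → 31.
Present: ×2 each step, so 3, 6, 12, 24, 48 → 96.
So the next line is 31 late, 96 present.

31 late, 96 present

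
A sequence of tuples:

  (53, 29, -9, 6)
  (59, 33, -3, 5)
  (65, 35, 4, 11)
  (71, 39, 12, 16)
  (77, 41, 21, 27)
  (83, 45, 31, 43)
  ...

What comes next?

(89, 47, 42, 70)

First value — +6 each step: 53, 59, 65, 71, 77, 83 → 89.
Second value: 29, 33, 35, 39, 41, 45 → 47 (alternating steps +4, +2, +4, +2, …).
For the third value, differences are 6, 7, 8, … (increasing by 1 each time): -9, -3, 4, 12, 21, 31 → 42.
Fourth value — each term is the sum of the two before it: 6, 5, 11, 16, 27, 43 → 70.
Putting it together: (89, 47, 42, 70).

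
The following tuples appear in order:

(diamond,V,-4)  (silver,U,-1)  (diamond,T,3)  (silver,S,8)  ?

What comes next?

(diamond,R,14)

For the rank, alternates diamond ↔ silver: diamond, silver, diamond, silver → diamond.
Letter: letters move back 1 place in the alphabet; V, U, T, S → R.
For the third entry, differences are 3, 4, 5, … (increasing by 1 each time): -4, -1, 3, 8 → 14.
So the next tuple is (diamond,R,14).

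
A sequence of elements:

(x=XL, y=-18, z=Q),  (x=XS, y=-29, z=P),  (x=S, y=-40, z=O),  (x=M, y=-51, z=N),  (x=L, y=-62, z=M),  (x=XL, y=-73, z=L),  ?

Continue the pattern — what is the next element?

(x=XS, y=-84, z=K)

X: repeats XL → XS → S → M → L, so XL, XS, S, M, L, XL → XS.
For the y, −11 each step: -18, -29, -40, -51, -62, -73 → -84.
Z: letters move back 1 place in the alphabet, so Q, P, O, N, M, L → K.
Combining the parts gives (x=XS, y=-84, z=K).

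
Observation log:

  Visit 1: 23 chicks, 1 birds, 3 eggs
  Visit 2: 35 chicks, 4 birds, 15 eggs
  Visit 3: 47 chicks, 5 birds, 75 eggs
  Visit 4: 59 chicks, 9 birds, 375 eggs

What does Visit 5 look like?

Chicks — +12 each step: 23, 35, 47, 59 → 71.
Birds: each term is the sum of the two before it, so 1, 4, 5, 9 → 14.
Eggs goes 3, 15, 75, 375 → 1875 (×5 each step).
Putting it together: 71 chicks, 14 birds, 1875 eggs.

71 chicks, 14 birds, 1875 eggs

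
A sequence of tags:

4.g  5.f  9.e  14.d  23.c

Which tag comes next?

37.b

First component — each term is the sum of the two before it: 4, 5, 9, 14, 23 → 37.
For the letter, letters move back 1 place in the alphabet: g, f, e, d, c → b.
So the next tag is 37.b.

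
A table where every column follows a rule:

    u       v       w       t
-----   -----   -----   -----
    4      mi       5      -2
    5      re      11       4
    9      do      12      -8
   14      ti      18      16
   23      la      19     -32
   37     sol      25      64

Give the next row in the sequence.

Column u: each term is the sum of the two before it, so 4, 5, 9, 14, 23, 37 → 60.
Column v goes mi, re, do, ti, la, sol → fa (runs backward through the solfège scale do→ti).
Column w — alternating steps +6, +1, +6, +1, …: 5, 11, 12, 18, 19, 25 → 26.
Column t: -2, 4, -8, 16, -32, 64 → -128 (×(-2) each step).
So the next row is 60  fa  26  -128.

60  fa  26  -128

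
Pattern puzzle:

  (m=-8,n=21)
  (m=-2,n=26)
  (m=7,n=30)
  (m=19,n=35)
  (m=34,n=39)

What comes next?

(m=52,n=44)

M goes -8, -2, 7, 19, 34 → 52 (differences are 6, 9, 12, … (increasing by 3 each time)).
N — alternating steps +5, +4, +5, +4, …: 21, 26, 30, 35, 39 → 44.
So the next pair is (m=52,n=44).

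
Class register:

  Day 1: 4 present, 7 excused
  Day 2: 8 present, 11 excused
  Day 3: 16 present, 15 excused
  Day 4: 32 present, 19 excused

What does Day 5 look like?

64 present, 23 excused

Present: ×2 each step; 4, 8, 16, 32 → 64.
Excused: +4 each step, so 7, 11, 15, 19 → 23.
Combining the parts gives 64 present, 23 excused.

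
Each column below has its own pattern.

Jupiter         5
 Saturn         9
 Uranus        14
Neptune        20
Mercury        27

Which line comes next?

Venus  35

For the planet, runs through the planets Mercury→Neptune: Jupiter, Saturn, Uranus, Neptune, Mercury → Venus.
Second component: 5, 9, 14, 20, 27 → 35 (differences are 4, 5, 6, … (increasing by 1 each time)).
So the next line is Venus  35.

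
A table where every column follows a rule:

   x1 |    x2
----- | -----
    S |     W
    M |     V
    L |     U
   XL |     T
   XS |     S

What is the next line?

S  R

Column x1: S, M, L, XL, XS → S (runs through clothing sizes XS→XL).
Column x2: W, V, U, T, S → R (letters move back 1 place in the alphabet).
Combining the parts gives S  R.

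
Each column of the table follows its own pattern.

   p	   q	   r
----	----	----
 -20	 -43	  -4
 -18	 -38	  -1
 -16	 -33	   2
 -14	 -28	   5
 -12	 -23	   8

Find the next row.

-10  -18  11

Column p: +2 each step, so -20, -18, -16, -14, -12 → -10.
Column q: +5 each step, so -43, -38, -33, -28, -23 → -18.
Column r goes -4, -1, 2, 5, 8 → 11 (+3 each step).
Combining the parts gives -10  -18  11.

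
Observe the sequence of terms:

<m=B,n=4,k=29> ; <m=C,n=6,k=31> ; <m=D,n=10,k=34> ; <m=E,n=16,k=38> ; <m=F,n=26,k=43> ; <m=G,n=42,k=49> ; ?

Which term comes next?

<m=H,n=68,k=56>

For the m, letters move forward 1 place in the alphabet: B, C, D, E, F, G → H.
N — each term is the sum of the two before it: 4, 6, 10, 16, 26, 42 → 68.
K goes 29, 31, 34, 38, 43, 49 → 56 (differences are 2, 3, 4, … (increasing by 1 each time)).
So the next term is <m=H,n=68,k=56>.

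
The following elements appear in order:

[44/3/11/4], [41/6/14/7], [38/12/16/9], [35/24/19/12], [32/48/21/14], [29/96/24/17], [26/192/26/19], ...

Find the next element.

[23/384/29/22]

First component: −3 each step; 44, 41, 38, 35, 32, 29, 26 → 23.
Second component: 3, 6, 12, 24, 48, 96, 192 → 384 (×2 each step).
Third component: alternating steps +3, +2, +3, +2, …; 11, 14, 16, 19, 21, 24, 26 → 29.
For the fourth component, always 7 less than the third component: 4, 7, 9, 12, 14, 17, 19 → 22.
Combining the parts gives [23/384/29/22].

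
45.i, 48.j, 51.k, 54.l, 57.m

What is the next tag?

First component goes 45, 48, 51, 54, 57 → 60 (+3 each step).
Letter: letters move forward 1 place in the alphabet, so i, j, k, l, m → n.
Putting it together: 60.n.

60.n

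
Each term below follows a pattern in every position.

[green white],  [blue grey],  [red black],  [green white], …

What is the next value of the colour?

blue

Colour: repeats green → blue → red; green, blue, red, green → blue.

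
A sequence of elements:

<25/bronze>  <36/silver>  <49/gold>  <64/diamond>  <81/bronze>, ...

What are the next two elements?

<100/silver>, <121/gold>

For the first slot, perfect squares: 5², 6², 7², …: 25, 36, 49, 64, 81 → 100 → 121.
Rank: bronze, silver, gold, diamond, bronze → silver → gold (repeats bronze → silver → gold → diamond).
Putting the parts together: <100/silver> and then <121/gold>.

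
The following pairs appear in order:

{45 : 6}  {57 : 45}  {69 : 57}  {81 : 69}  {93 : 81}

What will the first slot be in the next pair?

First slot: +12 each step, so 45, 57, 69, 81, 93 → 105.

105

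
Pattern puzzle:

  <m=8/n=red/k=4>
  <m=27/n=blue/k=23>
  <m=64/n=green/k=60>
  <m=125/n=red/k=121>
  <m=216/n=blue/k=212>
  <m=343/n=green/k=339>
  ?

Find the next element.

<m=512/n=red/k=508>

M — perfect cubes: 2³, 3³, 4³, …: 8, 27, 64, 125, 216, 343 → 512.
N goes red, blue, green, red, blue, green → red (repeats red → blue → green).
K goes 4, 23, 60, 121, 212, 339 → 508 (always 4 less than the m).
So the next element is <m=512/n=red/k=508>.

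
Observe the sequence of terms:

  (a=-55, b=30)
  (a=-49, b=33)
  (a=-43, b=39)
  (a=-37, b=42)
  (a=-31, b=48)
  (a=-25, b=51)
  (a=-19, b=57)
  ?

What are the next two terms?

(a=-13, b=60), (a=-7, b=66)

A: +6 each step, so -55, -49, -43, -37, -31, -25, -19 → -13 → -7.
For the b, alternating steps +3, +6, +3, +6, …: 30, 33, 39, 42, 48, 51, 57 → 60 → 66.
So the next two terms are (a=-13, b=60) and (a=-7, b=66).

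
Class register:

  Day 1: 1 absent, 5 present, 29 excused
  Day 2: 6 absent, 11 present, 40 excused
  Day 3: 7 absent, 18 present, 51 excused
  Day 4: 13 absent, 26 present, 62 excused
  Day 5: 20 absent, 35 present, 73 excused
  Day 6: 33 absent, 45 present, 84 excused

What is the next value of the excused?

Absent: each term is the sum of the two before it, so 1, 6, 7, 13, 20, 33 → 53.
Present: differences are 6, 7, 8, … (increasing by 1 each time); 5, 11, 18, 26, 35, 45 → 56.
Excused: +11 each step, so 29, 40, 51, 62, 73, 84 → 95.

95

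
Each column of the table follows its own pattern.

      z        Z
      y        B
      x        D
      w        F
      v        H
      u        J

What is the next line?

t  L

First letter: z, y, x, w, v, u → t (letters move back 1 place in the alphabet).
Second letter goes Z, B, D, F, H, J → L (letters move forward 2 places in the alphabet, wrapping Z→A).
So the next line is t  L.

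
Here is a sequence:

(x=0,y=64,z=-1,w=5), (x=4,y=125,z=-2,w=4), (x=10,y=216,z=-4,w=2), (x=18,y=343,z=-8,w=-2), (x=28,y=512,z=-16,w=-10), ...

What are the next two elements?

(x=40,y=729,z=-32,w=-26), (x=54,y=1000,z=-64,w=-58)

X goes 0, 4, 10, 18, 28 → 40 → 54 (differences are 4, 6, 8, … (increasing by 2 each time)).
Y: 64, 125, 216, 343, 512 → 729 → 1000 (perfect cubes: 4³, 5³, 6³, …).
Z: ×2 each step; -1, -2, -4, -8, -16 → -32 → -64.
W: 5, 4, 2, -2, -10 → -26 → -58 (always 6 more than the z).
So the next two elements are (x=40,y=729,z=-32,w=-26) and (x=54,y=1000,z=-64,w=-58).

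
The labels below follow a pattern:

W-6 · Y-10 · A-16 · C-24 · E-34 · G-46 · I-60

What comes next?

K-76

Letter — letters move forward 2 places in the alphabet, wrapping Z→A: W, Y, A, C, E, G, I → K.
Second component goes 6, 10, 16, 24, 34, 46, 60 → 76 (differences are 4, 6, 8, … (increasing by 2 each time)).
Combining the parts gives K-76.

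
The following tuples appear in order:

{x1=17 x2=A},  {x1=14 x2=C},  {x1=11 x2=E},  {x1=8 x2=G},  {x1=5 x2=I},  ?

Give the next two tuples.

{x1=2 x2=K}, {x1=-1 x2=M}

X1: −3 each step; 17, 14, 11, 8, 5 → 2 → -1.
For the x2, letters move forward 2 places in the alphabet: A, C, E, G, I → K → M.
So the next two tuples are {x1=2 x2=K} and {x1=-1 x2=M}.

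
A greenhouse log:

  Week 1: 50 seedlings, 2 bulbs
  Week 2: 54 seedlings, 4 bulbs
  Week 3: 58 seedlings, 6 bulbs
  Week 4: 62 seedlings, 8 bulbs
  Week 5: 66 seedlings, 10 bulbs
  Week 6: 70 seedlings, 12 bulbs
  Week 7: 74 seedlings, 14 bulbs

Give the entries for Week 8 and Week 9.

78 seedlings, 16 bulbs; 82 seedlings, 18 bulbs

Seedlings: +4 each step, so 50, 54, 58, 62, 66, 70, 74 → 78 → 82.
Bulbs goes 2, 4, 6, 8, 10, 12, 14 → 16 → 18 (+2 each step).
Putting the parts together: 78 seedlings, 16 bulbs and then 82 seedlings, 18 bulbs.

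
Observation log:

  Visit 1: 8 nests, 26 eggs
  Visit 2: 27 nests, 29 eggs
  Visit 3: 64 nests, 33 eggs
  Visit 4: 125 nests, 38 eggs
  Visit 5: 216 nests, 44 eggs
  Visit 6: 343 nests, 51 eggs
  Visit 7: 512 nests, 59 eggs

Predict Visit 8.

Nests: 8, 27, 64, 125, 216, 343, 512 → 729 (perfect cubes: 2³, 3³, 4³, …).
Eggs: differences are 3, 4, 5, … (increasing by 1 each time), so 26, 29, 33, 38, 44, 51, 59 → 68.
So the next line is 729 nests, 68 eggs.

729 nests, 68 eggs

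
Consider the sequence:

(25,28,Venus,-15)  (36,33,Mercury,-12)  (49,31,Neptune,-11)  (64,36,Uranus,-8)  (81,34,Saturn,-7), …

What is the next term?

First slot goes 25, 36, 49, 64, 81 → 100 (perfect squares: 5², 6², 7², …).
For the second slot, alternating steps +5, −2, +5, −2, …: 28, 33, 31, 36, 34 → 39.
For the planet, runs backward through the planets Mercury→Neptune: Venus, Mercury, Neptune, Uranus, Saturn → Jupiter.
Fourth slot goes -15, -12, -11, -8, -7 → -4 (alternating steps +3, +1, +3, +1, …).
Putting it together: (100,39,Jupiter,-4).

(100,39,Jupiter,-4)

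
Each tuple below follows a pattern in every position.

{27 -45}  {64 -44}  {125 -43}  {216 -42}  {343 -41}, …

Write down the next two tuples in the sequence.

{512 -40}, {729 -39}

First slot: 27, 64, 125, 216, 343 → 512 → 729 (perfect cubes: 3³, 4³, 5³, …).
Second slot: -45, -44, -43, -42, -41 → -40 → -39 (+1 each step).
So the next two tuples are {512 -40} and {729 -39}.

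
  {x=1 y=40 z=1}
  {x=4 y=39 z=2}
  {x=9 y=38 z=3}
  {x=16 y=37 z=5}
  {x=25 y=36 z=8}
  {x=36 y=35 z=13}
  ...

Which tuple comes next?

X: 1, 4, 9, 16, 25, 36 → 49 (perfect squares: 1², 2², 3², …).
Y: −1 each step; 40, 39, 38, 37, 36, 35 → 34.
Z goes 1, 2, 3, 5, 8, 13 → 21 (each term is the sum of the two before it).
So the next tuple is {x=49 y=34 z=21}.

{x=49 y=34 z=21}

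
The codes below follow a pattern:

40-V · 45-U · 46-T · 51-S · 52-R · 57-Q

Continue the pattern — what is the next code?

58-P

First component — alternating steps +5, +1, +5, +1, …: 40, 45, 46, 51, 52, 57 → 58.
Letter: V, U, T, S, R, Q → P (letters move back 1 place in the alphabet).
Putting it together: 58-P.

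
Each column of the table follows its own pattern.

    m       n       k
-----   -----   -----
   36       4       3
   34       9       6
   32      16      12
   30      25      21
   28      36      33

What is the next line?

Column m goes 36, 34, 32, 30, 28 → 26 (−2 each step).
Column n goes 4, 9, 16, 25, 36 → 49 (perfect squares: 2², 3², 4², …).
Column k goes 3, 6, 12, 21, 33 → 48 (differences are 3, 6, 9, … (increasing by 3 each time)).
So the next line is 26  49  48.

26  49  48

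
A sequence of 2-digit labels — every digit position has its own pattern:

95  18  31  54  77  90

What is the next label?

First digit: 9, 1, 3, 5, 7, 9 → 1 (+2 each step, mod 10).
Second digit: 5, 8, 1, 4, 7, 0 → 3 (+3 each step, mod 10).
So the next label is 13.

13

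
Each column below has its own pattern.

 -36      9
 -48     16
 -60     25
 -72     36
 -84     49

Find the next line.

-96  64

First component goes -36, -48, -60, -72, -84 → -96 (−12 each step).
For the second component, perfect squares: 3², 4², 5², …: 9, 16, 25, 36, 49 → 64.
Putting it together: -96  64.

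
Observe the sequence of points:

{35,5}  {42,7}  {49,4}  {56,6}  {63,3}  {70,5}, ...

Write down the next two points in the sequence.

{77,2}, {84,4}

First component: +7 each step, so 35, 42, 49, 56, 63, 70 → 77 → 84.
Second component — alternating steps +2, −3, +2, −3, …: 5, 7, 4, 6, 3, 5 → 2 → 4.
So the next two points are {77,2} and {84,4}.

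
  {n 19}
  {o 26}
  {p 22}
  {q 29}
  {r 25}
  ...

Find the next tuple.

{s 32}

Letter: letters move forward 1 place in the alphabet, so n, o, p, q, r → s.
Second slot: alternating steps +7, −4, +7, −4, …; 19, 26, 22, 29, 25 → 32.
So the next tuple is {s 32}.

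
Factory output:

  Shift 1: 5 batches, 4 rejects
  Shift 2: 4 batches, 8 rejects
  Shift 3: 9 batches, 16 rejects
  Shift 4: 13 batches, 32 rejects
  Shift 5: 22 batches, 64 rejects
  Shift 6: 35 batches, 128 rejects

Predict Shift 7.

Batches — each term is the sum of the two before it: 5, 4, 9, 13, 22, 35 → 57.
Rejects goes 4, 8, 16, 32, 64, 128 → 256 (×2 each step).
Putting it together: 57 batches, 256 rejects.

57 batches, 256 rejects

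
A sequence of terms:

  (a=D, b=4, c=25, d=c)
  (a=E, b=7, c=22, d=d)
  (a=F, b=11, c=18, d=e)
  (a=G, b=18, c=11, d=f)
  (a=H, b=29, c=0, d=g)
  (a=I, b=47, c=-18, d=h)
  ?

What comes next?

(a=J, b=76, c=-47, d=i)

A — letters move forward 1 place in the alphabet: D, E, F, G, H, I → J.
B: 4, 7, 11, 18, 29, 47 → 76 (each term is the sum of the two before it).
C: together with the b always sums to 29, so 25, 22, 18, 11, 0, -18 → -47.
D — letters move forward 1 place in the alphabet: c, d, e, f, g, h → i.
So the next term is (a=J, b=76, c=-47, d=i).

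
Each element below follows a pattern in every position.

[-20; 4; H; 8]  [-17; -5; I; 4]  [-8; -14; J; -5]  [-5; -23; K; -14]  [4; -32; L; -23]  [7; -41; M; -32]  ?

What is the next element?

First coordinate goes -20, -17, -8, -5, 4, 7 → 16 (alternating steps +3, +9, +3, +9, …).
Second coordinate: 4, -5, -14, -23, -32, -41 → -50 (−9 each step).
Letter — letters move forward 1 place in the alphabet: H, I, J, K, L, M → N.
Fourth coordinate: always the previous value of the second coordinate; 8, 4, -5, -14, -23, -32 → -41.
Combining the parts gives [16; -50; N; -41].

[16; -50; N; -41]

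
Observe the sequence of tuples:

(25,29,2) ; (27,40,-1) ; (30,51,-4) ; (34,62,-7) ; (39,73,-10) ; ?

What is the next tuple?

First slot: 25, 27, 30, 34, 39 → 45 (differences are 2, 3, 4, … (increasing by 1 each time)).
Second slot goes 29, 40, 51, 62, 73 → 84 (+11 each step).
Third slot: 2, -1, -4, -7, -10 → -13 (−3 each step).
Putting it together: (45,84,-13).

(45,84,-13)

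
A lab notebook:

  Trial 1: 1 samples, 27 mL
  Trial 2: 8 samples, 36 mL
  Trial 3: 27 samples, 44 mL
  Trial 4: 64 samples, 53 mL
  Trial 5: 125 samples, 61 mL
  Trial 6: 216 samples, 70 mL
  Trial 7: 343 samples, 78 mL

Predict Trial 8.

512 samples, 87 mL

For the samples, perfect cubes: 1³, 2³, 3³, …: 1, 8, 27, 64, 125, 216, 343 → 512.
ML: alternating steps +9, +8, +9, +8, …, so 27, 36, 44, 53, 61, 70, 78 → 87.
Combining the parts gives 512 samples, 87 mL.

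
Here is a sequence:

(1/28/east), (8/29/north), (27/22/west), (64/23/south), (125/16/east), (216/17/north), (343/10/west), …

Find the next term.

First component goes 1, 8, 27, 64, 125, 216, 343 → 512 (perfect cubes: 1³, 2³, 3³, …).
Second component — alternating steps +1, −7, +1, −7, …: 28, 29, 22, 23, 16, 17, 10 → 11.
Direction: repeats east → north → west → south; east, north, west, south, east, north, west → south.
Combining the parts gives (512/11/south).

(512/11/south)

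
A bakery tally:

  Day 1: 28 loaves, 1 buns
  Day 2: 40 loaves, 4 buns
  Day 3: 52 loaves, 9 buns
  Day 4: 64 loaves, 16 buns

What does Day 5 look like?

76 loaves, 25 buns

Loaves: +12 each step, so 28, 40, 52, 64 → 76.
Buns: perfect squares: 1², 2², 3², …, so 1, 4, 9, 16 → 25.
Combining the parts gives 76 loaves, 25 buns.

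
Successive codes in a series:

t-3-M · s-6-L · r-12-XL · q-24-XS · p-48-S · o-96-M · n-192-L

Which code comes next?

m-384-XL

Letter: t, s, r, q, p, o, n → m (letters move back 1 place in the alphabet).
Second component: ×2 each step, so 3, 6, 12, 24, 48, 96, 192 → 384.
For the size, repeats M → L → XL → XS → S: M, L, XL, XS, S, M, L → XL.
Putting it together: m-384-XL.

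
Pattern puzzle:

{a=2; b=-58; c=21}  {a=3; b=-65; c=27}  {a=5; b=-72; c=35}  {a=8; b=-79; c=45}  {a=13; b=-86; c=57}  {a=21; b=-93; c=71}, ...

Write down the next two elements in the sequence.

For the a, each term is the sum of the two before it: 2, 3, 5, 8, 13, 21 → 34 → 55.
B: -58, -65, -72, -79, -86, -93 → -100 → -107 (−7 each step).
C goes 21, 27, 35, 45, 57, 71 → 87 → 105 (differences are 6, 8, 10, … (increasing by 2 each time)).
Putting the parts together: {a=34; b=-100; c=87} and then {a=55; b=-107; c=105}.

{a=34; b=-100; c=87}, {a=55; b=-107; c=105}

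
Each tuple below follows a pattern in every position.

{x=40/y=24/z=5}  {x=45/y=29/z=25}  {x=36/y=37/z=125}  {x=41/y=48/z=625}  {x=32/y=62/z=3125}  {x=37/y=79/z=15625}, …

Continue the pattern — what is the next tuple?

X: 40, 45, 36, 41, 32, 37 → 28 (alternating steps +5, −9, +5, −9, …).
Y goes 24, 29, 37, 48, 62, 79 → 99 (differences are 5, 8, 11, … (increasing by 3 each time)).
For the z, ×5 each step: 5, 25, 125, 625, 3125, 15625 → 78125.
Combining the parts gives {x=28/y=99/z=78125}.

{x=28/y=99/z=78125}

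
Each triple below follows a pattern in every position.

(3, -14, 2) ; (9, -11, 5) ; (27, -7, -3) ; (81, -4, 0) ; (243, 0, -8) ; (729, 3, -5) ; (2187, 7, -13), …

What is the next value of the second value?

10

For the first value, ×3 each step: 3, 9, 27, 81, 243, 729, 2187 → 6561.
Second value — alternating steps +3, +4, +3, +4, …: -14, -11, -7, -4, 0, 3, 7 → 10.
Third value: 2, 5, -3, 0, -8, -5, -13 → -10 (alternating steps +3, −8, +3, −8, …).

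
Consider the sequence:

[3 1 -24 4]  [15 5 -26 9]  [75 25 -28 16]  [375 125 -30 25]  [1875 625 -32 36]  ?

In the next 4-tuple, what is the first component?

For the first component, ×5 each step: 3, 15, 75, 375, 1875 → 9375.

9375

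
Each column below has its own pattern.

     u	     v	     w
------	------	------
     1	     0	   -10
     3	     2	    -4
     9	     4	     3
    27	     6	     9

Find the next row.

81  8  16

For the column u, ×3 each step: 1, 3, 9, 27 → 81.
Column v — +2 each step: 0, 2, 4, 6 → 8.
Column w: -10, -4, 3, 9 → 16 (alternating steps +6, +7, +6, +7, …).
Putting it together: 81  8  16.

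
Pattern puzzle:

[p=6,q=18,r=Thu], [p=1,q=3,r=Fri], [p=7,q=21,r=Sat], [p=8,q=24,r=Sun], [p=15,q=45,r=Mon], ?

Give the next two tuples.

[p=23,q=69,r=Tue], [p=38,q=114,r=Wed]

P — each term is the sum of the two before it: 6, 1, 7, 8, 15 → 23 → 38.
Q: 18, 3, 21, 24, 45 → 69 → 114 (always 3 × the p).
For the r, runs through the weekdays Mon→Sun: Thu, Fri, Sat, Sun, Mon → Tue → Wed.
Putting the parts together: [p=23,q=69,r=Tue] and then [p=38,q=114,r=Wed].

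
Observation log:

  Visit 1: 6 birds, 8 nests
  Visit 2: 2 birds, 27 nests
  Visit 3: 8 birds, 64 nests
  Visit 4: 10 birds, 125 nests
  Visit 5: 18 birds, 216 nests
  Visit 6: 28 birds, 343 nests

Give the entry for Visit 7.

46 birds, 512 nests

Birds: each term is the sum of the two before it, so 6, 2, 8, 10, 18, 28 → 46.
Nests goes 8, 27, 64, 125, 216, 343 → 512 (perfect cubes: 2³, 3³, 4³, …).
Putting it together: 46 birds, 512 nests.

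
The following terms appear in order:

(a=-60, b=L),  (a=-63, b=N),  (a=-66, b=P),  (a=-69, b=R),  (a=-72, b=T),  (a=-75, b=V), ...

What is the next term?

A goes -60, -63, -66, -69, -72, -75 → -78 (−3 each step).
B — letters move forward 2 places in the alphabet: L, N, P, R, T, V → X.
Putting it together: (a=-78, b=X).

(a=-78, b=X)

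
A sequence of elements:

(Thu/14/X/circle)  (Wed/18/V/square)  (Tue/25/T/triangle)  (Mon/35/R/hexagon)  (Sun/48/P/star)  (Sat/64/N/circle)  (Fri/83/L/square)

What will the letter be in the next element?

Day — runs backward through the weekdays Mon→Sun: Thu, Wed, Tue, Mon, Sun, Sat, Fri → Thu.
Second coordinate: differences are 4, 7, 10, … (increasing by 3 each time); 14, 18, 25, 35, 48, 64, 83 → 105.
Letter: letters move back 2 places in the alphabet, so X, V, T, R, P, N, L → J.
Shape: repeats circle → square → triangle → hexagon → star; circle, square, triangle, hexagon, star, circle, square → triangle.

J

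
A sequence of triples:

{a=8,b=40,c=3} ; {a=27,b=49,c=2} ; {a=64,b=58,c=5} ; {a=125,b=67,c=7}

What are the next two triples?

{a=216,b=76,c=12}, {a=343,b=85,c=19}

A: perfect cubes: 2³, 3³, 4³, …; 8, 27, 64, 125 → 216 → 343.
B goes 40, 49, 58, 67 → 76 → 85 (+9 each step).
C: 3, 2, 5, 7 → 12 → 19 (each term is the sum of the two before it).
So the next two triples are {a=216,b=76,c=12} and {a=343,b=85,c=19}.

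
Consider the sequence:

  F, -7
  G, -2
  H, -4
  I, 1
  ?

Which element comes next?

J, -1

For the letter, letters move forward 1 place in the alphabet: F, G, H, I → J.
Second entry: -7, -2, -4, 1 → -1 (alternating steps +5, −2, +5, −2, …).
Putting it together: J, -1.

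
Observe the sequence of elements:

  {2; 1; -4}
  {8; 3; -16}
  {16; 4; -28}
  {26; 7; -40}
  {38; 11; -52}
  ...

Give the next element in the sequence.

{52; 18; -64}

First value: differences are 6, 8, 10, … (increasing by 2 each time), so 2, 8, 16, 26, 38 → 52.
Second value goes 1, 3, 4, 7, 11 → 18 (each term is the sum of the two before it).
Third value: −12 each step, so -4, -16, -28, -40, -52 → -64.
Putting it together: {52; 18; -64}.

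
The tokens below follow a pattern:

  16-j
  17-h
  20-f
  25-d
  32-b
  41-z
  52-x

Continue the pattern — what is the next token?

First component: 16, 17, 20, 25, 32, 41, 52 → 65 (differences are 1, 3, 5, … (increasing by 2 each time)).
For the letter, letters move back 2 places in the alphabet, wrapping A→Z: j, h, f, d, b, z, x → v.
Combining the parts gives 65-v.

65-v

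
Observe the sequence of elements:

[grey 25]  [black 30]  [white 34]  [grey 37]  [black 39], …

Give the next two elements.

[white 40], [grey 40]

Shade goes grey, black, white, grey, black → white → grey (repeats grey → black → white).
Second value: differences are 5, 4, 3, … (decreasing by 1 each time); 25, 30, 34, 37, 39 → 40 → 40.
Putting the parts together: [white 40] and then [grey 40].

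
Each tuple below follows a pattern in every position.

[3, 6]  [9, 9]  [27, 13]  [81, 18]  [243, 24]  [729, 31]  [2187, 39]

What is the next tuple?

[6561, 48]

First component — ×3 each step: 3, 9, 27, 81, 243, 729, 2187 → 6561.
Second component: differences are 3, 4, 5, … (increasing by 1 each time), so 6, 9, 13, 18, 24, 31, 39 → 48.
Putting it together: [6561, 48].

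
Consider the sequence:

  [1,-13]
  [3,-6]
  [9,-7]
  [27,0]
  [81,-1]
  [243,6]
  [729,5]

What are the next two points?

[2187,12], [6561,11]

First entry: ×3 each step, so 1, 3, 9, 27, 81, 243, 729 → 2187 → 6561.
Second entry: -13, -6, -7, 0, -1, 6, 5 → 12 → 11 (alternating steps +7, −1, +7, −1, …).
So the next two points are [2187,12] and [6561,11].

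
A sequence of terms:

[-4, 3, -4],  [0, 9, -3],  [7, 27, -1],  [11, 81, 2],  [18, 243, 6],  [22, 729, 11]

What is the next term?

[29, 2187, 17]

First entry: alternating steps +4, +7, +4, +7, …, so -4, 0, 7, 11, 18, 22 → 29.
Second entry: ×3 each step, so 3, 9, 27, 81, 243, 729 → 2187.
Third entry goes -4, -3, -1, 2, 6, 11 → 17 (differences are 1, 2, 3, … (increasing by 1 each time)).
So the next term is [29, 2187, 17].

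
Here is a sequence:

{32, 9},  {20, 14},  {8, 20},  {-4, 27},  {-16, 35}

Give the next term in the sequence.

{-28, 44}

First component — −12 each step: 32, 20, 8, -4, -16 → -28.
For the second component, differences are 5, 6, 7, … (increasing by 1 each time): 9, 14, 20, 27, 35 → 44.
Combining the parts gives {-28, 44}.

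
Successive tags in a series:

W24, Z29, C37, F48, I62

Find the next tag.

L79

Letter goes W, Z, C, F, I → L (letters move forward 3 places in the alphabet, wrapping Z→A).
Second component: differences are 5, 8, 11, … (increasing by 3 each time); 24, 29, 37, 48, 62 → 79.
Combining the parts gives L79.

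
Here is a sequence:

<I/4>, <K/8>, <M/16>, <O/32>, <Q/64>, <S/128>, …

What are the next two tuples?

<U/256>, <W/512>

Letter goes I, K, M, O, Q, S → U → W (letters move forward 2 places in the alphabet).
Second slot: 4, 8, 16, 32, 64, 128 → 256 → 512 (×2 each step).
Putting the parts together: <U/256> and then <W/512>.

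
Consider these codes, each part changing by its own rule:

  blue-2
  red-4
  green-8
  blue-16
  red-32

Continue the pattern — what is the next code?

For the colour, repeats blue → red → green: blue, red, green, blue, red → green.
Second component: ×2 each step, so 2, 4, 8, 16, 32 → 64.
Combining the parts gives green-64.

green-64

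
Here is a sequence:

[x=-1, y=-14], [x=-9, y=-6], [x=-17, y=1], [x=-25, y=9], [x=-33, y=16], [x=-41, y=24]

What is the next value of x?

For the x, −8 each step: -1, -9, -17, -25, -33, -41 → -49.

-49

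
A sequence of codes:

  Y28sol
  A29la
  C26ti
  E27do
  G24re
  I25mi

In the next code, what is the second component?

Second component: alternating steps +1, −3, +1, −3, …, so 28, 29, 26, 27, 24, 25 → 22.

22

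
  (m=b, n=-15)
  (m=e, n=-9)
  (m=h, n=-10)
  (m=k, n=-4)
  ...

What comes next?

For the m, letters move forward 3 places in the alphabet: b, e, h, k → n.
N: -15, -9, -10, -4 → -5 (alternating steps +6, −1, +6, −1, …).
Putting it together: (m=n, n=-5).

(m=n, n=-5)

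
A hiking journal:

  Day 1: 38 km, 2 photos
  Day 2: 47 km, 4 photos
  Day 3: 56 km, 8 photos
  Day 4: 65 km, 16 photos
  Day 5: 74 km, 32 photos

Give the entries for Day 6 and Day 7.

83 km, 64 photos; 92 km, 128 photos

Km: +9 each step; 38, 47, 56, 65, 74 → 83 → 92.
Photos goes 2, 4, 8, 16, 32 → 64 → 128 (×2 each step).
So the next two lines are 83 km, 64 photos and 92 km, 128 photos.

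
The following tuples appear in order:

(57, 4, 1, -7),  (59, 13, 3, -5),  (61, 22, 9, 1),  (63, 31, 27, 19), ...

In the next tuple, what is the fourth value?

73

For the third value, ×3 each step: 1, 3, 9, 27 → 81.
Fourth value: always 8 less than the third value, so -7, -5, 1, 19 → 73.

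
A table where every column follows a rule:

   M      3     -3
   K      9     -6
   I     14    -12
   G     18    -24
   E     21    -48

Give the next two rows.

C  23  -96; A  24  -192

Letter: letters move back 2 places in the alphabet, so M, K, I, G, E → C → A.
For the second component, differences are 6, 5, 4, … (decreasing by 1 each time): 3, 9, 14, 18, 21 → 23 → 24.
For the third component, ×2 each step: -3, -6, -12, -24, -48 → -96 → -192.
Putting the parts together: C  23  -96 and then A  24  -192.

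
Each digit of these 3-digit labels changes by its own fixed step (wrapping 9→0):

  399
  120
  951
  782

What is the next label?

513

First digit: 3, 1, 9, 7 → 5 (−2 each step, mod 10).
Second digit: +3 each step, mod 10; 9, 2, 5, 8 → 1.
Third digit: 9, 0, 1, 2 → 3 (+1 each step, mod 10).
Combining the parts gives 513.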